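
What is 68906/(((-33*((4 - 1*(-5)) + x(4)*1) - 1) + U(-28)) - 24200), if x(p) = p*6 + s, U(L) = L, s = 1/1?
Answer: -68906/25351 ≈ -2.7181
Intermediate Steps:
s = 1 (s = 1*1 = 1)
x(p) = 1 + 6*p (x(p) = p*6 + 1 = 6*p + 1 = 1 + 6*p)
68906/(((-33*((4 - 1*(-5)) + x(4)*1) - 1) + U(-28)) - 24200) = 68906/(((-33*((4 - 1*(-5)) + (1 + 6*4)*1) - 1) - 28) - 24200) = 68906/(((-33*((4 + 5) + (1 + 24)*1) - 1) - 28) - 24200) = 68906/(((-33*(9 + 25*1) - 1) - 28) - 24200) = 68906/(((-33*(9 + 25) - 1) - 28) - 24200) = 68906/(((-33*34 - 1) - 28) - 24200) = 68906/(((-1122 - 1) - 28) - 24200) = 68906/((-1123 - 28) - 24200) = 68906/(-1151 - 24200) = 68906/(-25351) = 68906*(-1/25351) = -68906/25351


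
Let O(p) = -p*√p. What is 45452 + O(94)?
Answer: 45452 - 94*√94 ≈ 44541.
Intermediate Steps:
O(p) = -p^(3/2)
45452 + O(94) = 45452 - 94^(3/2) = 45452 - 94*√94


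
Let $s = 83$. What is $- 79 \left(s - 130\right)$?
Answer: $3713$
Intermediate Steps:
$- 79 \left(s - 130\right) = - 79 \left(83 - 130\right) = \left(-79\right) \left(-47\right) = 3713$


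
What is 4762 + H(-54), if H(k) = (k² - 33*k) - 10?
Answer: 9450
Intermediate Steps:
H(k) = -10 + k² - 33*k
4762 + H(-54) = 4762 + (-10 + (-54)² - 33*(-54)) = 4762 + (-10 + 2916 + 1782) = 4762 + 4688 = 9450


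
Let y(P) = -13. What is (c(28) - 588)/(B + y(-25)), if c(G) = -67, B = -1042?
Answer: 131/211 ≈ 0.62085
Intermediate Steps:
(c(28) - 588)/(B + y(-25)) = (-67 - 588)/(-1042 - 13) = -655/(-1055) = -655*(-1/1055) = 131/211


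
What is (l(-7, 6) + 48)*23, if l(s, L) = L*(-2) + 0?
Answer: 828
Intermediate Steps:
l(s, L) = -2*L (l(s, L) = -2*L + 0 = -2*L)
(l(-7, 6) + 48)*23 = (-2*6 + 48)*23 = (-12 + 48)*23 = 36*23 = 828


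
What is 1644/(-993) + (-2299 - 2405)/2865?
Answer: -1042348/316105 ≈ -3.2975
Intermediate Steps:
1644/(-993) + (-2299 - 2405)/2865 = 1644*(-1/993) - 4704*1/2865 = -548/331 - 1568/955 = -1042348/316105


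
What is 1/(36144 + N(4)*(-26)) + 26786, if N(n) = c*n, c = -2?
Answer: 973724673/36352 ≈ 26786.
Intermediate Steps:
N(n) = -2*n
1/(36144 + N(4)*(-26)) + 26786 = 1/(36144 - 2*4*(-26)) + 26786 = 1/(36144 - 8*(-26)) + 26786 = 1/(36144 + 208) + 26786 = 1/36352 + 26786 = 973724673/36352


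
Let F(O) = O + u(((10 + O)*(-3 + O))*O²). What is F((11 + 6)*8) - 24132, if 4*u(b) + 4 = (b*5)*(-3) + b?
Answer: -1257067645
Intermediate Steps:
u(b) = -1 - 7*b/2 (u(b) = -1 + ((b*5)*(-3) + b)/4 = -1 + ((5*b)*(-3) + b)/4 = -1 + (-15*b + b)/4 = -1 + (-14*b)/4 = -1 - 7*b/2)
F(O) = -1 + O - 7*O²*(-3 + O)*(10 + O)/2 (F(O) = O + (-1 - 7*(10 + O)*(-3 + O)*O²/2) = O + (-1 - 7*(-3 + O)*(10 + O)*O²/2) = O + (-1 - 7*O²*(-3 + O)*(10 + O)/2) = -1 + O - 7*O²*(-3 + O)*(10 + O)/2)
F((11 + 6)*8) - 24132 = (-1 + (11 + 6)*8 + 7*((11 + 6)*8)²*(30 - ((11 + 6)*8)² - 7*(11 + 6)*8)/2) - 24132 = (-1 + 17*8 + 7*(17*8)²*(30 - (17*8)² - 119*8)/2) - 24132 = (-1 + 136 + (7/2)*136²*(30 - 1*136² - 7*136)) - 24132 = (-1 + 136 + (7/2)*18496*(30 - 1*18496 - 952)) - 24132 = (-1 + 136 + (7/2)*18496*(30 - 18496 - 952)) - 24132 = (-1 + 136 + (7/2)*18496*(-19418)) - 24132 = (-1 + 136 - 1257043648) - 24132 = -1257043513 - 24132 = -1257067645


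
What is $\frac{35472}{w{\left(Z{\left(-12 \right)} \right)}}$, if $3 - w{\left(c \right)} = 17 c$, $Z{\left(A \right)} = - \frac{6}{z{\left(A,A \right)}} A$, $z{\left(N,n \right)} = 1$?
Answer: $- \frac{11824}{407} \approx -29.052$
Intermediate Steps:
$Z{\left(A \right)} = - 6 A$ ($Z{\left(A \right)} = - \frac{6}{1} A = \left(-6\right) 1 A = - 6 A$)
$w{\left(c \right)} = 3 - 17 c$
$\frac{35472}{w{\left(Z{\left(-12 \right)} \right)}} = \frac{35472}{3 - 17 \left(\left(-6\right) \left(-12\right)\right)} = \frac{35472}{3 - 1224} = \frac{35472}{-1221} = 35472 \left(- \frac{1}{1221}\right) = - \frac{11824}{407}$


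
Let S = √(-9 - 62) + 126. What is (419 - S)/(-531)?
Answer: -293/531 + I*√71/531 ≈ -0.55179 + 0.015868*I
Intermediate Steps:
S = 126 + I*√71 (S = √(-71) + 126 = I*√71 + 126 = 126 + I*√71 ≈ 126.0 + 8.4261*I)
(419 - S)/(-531) = (419 - (126 + I*√71))/(-531) = (419 + (-126 - I*√71))*(-1/531) = (293 - I*√71)*(-1/531) = -293/531 + I*√71/531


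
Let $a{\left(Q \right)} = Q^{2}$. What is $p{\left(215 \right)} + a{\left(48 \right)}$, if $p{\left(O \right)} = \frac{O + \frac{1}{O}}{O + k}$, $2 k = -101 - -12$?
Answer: $\frac{169010212}{73315} \approx 2305.3$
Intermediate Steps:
$k = - \frac{89}{2}$ ($k = \frac{-101 - -12}{2} = \frac{-101 + 12}{2} = \frac{1}{2} \left(-89\right) = - \frac{89}{2} \approx -44.5$)
$p{\left(O \right)} = \frac{O + \frac{1}{O}}{- \frac{89}{2} + O}$ ($p{\left(O \right)} = \frac{O + \frac{1}{O}}{O - \frac{89}{2}} = \frac{O + \frac{1}{O}}{- \frac{89}{2} + O}$)
$p{\left(215 \right)} + a{\left(48 \right)} = \frac{2 \left(1 + 215^{2}\right)}{215 \left(-89 + 2 \cdot 215\right)} + 48^{2} = 2 \cdot \frac{1}{215} \frac{1}{-89 + 430} \left(1 + 46225\right) + 2304 = 2 \cdot \frac{1}{215} \cdot \frac{1}{341} \cdot 46226 + 2304 = \frac{92452}{73315} + 2304 = \frac{169010212}{73315}$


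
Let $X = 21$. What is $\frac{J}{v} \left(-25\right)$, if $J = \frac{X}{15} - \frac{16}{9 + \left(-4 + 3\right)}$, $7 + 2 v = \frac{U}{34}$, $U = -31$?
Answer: $- \frac{1020}{269} \approx -3.7918$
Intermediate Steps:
$v = - \frac{269}{68}$ ($v = - \frac{7}{2} + \frac{\left(-31\right) \frac{1}{34}}{2} = - \frac{7}{2} + \frac{1}{2} \left(- \frac{31}{34}\right) = - \frac{7}{2} - \frac{31}{68} = - \frac{269}{68} \approx -3.9559$)
$J = - \frac{3}{5}$ ($J = \frac{21}{15} - \frac{16}{9 + \left(-4 + 3\right)} = 21 \cdot \frac{1}{15} - \frac{16}{9 - 1} = \frac{7}{5} - \frac{16}{8} = \frac{7}{5} - 2 = - \frac{3}{5} \approx -0.6$)
$\frac{J}{v} \left(-25\right) = - \frac{3}{5 \left(- \frac{269}{68}\right)} \left(-25\right) = \left(- \frac{3}{5}\right) \left(- \frac{68}{269}\right) \left(-25\right) = \frac{204}{1345} \left(-25\right) = - \frac{1020}{269}$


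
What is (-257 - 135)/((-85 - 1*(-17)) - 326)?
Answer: 196/197 ≈ 0.99492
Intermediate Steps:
(-257 - 135)/((-85 - 1*(-17)) - 326) = -392/((-85 + 17) - 326) = -392/(-68 - 326) = -392/(-394) = -392*(-1/394) = 196/197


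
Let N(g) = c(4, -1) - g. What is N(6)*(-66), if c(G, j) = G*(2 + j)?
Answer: 132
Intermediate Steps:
N(g) = 4 - g (N(g) = 4*(2 - 1) - g = 4*1 - g = 4 - g)
N(6)*(-66) = (4 - 1*6)*(-66) = (4 - 6)*(-66) = -2*(-66) = 132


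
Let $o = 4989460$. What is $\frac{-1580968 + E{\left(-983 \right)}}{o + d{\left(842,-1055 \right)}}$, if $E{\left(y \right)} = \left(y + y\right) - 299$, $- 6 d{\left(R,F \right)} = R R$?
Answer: $- \frac{4749699}{14613898} \approx -0.32501$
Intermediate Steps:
$d{\left(R,F \right)} = - \frac{R^{2}}{6}$ ($d{\left(R,F \right)} = - \frac{R R}{6} = - \frac{R^{2}}{6}$)
$E{\left(y \right)} = -299 + 2 y$ ($E{\left(y \right)} = 2 y - 299 = -299 + 2 y$)
$\frac{-1580968 + E{\left(-983 \right)}}{o + d{\left(842,-1055 \right)}} = \frac{-1580968 + \left(-299 + 2 \left(-983\right)\right)}{4989460 - \frac{842^{2}}{6}} = \frac{-1580968 - 2265}{4989460 - \frac{354482}{3}} = - \frac{1583233}{\frac{14613898}{3}} = \left(-1583233\right) \frac{3}{14613898} = - \frac{4749699}{14613898}$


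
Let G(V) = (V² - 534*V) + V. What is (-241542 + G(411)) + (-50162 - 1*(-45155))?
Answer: -296691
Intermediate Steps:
G(V) = V² - 533*V
(-241542 + G(411)) + (-50162 - 1*(-45155)) = (-241542 + 411*(-533 + 411)) + (-50162 - 1*(-45155)) = (-241542 + 411*(-122)) + (-50162 + 45155) = (-241542 - 50142) - 5007 = -291684 - 5007 = -296691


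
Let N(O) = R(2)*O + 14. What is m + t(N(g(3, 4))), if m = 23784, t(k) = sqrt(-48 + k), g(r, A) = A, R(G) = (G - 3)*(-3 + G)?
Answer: 23784 + I*sqrt(30) ≈ 23784.0 + 5.4772*I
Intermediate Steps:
R(G) = (-3 + G)**2 (R(G) = (-3 + G)*(-3 + G) = (-3 + G)**2)
N(O) = 14 + O (N(O) = (-3 + 2)**2*O + 14 = (-1)**2*O + 14 = 1*O + 14 = O + 14 = 14 + O)
m + t(N(g(3, 4))) = 23784 + sqrt(-48 + (14 + 4)) = 23784 + sqrt(-48 + 18) = 23784 + sqrt(-30) = 23784 + I*sqrt(30)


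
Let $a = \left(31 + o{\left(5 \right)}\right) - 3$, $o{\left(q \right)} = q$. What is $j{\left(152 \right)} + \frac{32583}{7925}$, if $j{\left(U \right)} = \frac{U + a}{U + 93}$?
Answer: $\frac{1889792}{388325} \approx 4.8665$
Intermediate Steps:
$a = 33$ ($a = \left(31 + 5\right) - 3 = 36 - 3 = 33$)
$j{\left(U \right)} = \frac{33 + U}{93 + U}$ ($j{\left(U \right)} = \frac{U + 33}{U + 93} = \frac{33 + U}{93 + U}$)
$j{\left(152 \right)} + \frac{32583}{7925} = \frac{33 + 152}{93 + 152} + \frac{32583}{7925} = \frac{1}{245} \cdot 185 + 32583 \cdot \frac{1}{7925} = \frac{1}{245} \cdot 185 + \frac{32583}{7925} = \frac{37}{49} + \frac{32583}{7925} = \frac{1889792}{388325}$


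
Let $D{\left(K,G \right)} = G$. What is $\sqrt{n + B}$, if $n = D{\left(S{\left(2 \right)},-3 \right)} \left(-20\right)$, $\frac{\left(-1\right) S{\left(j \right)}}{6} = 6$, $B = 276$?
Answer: $4 \sqrt{21} \approx 18.33$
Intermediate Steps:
$S{\left(j \right)} = -36$ ($S{\left(j \right)} = \left(-6\right) 6 = -36$)
$n = 60$ ($n = \left(-3\right) \left(-20\right) = 60$)
$\sqrt{n + B} = \sqrt{60 + 276} = \sqrt{336} = 4 \sqrt{21}$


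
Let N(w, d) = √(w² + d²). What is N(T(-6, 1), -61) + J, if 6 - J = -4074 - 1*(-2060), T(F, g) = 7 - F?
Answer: 2020 + √3890 ≈ 2082.4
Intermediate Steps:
J = 2020 (J = 6 - (-4074 - 1*(-2060)) = 6 - (-4074 + 2060) = 6 - 1*(-2014) = 6 + 2014 = 2020)
N(w, d) = √(d² + w²)
N(T(-6, 1), -61) + J = √((-61)² + (7 - 1*(-6))²) + 2020 = √(3721 + (7 + 6)²) + 2020 = √(3721 + 13²) + 2020 = √(3721 + 169) + 2020 = √3890 + 2020 = 2020 + √3890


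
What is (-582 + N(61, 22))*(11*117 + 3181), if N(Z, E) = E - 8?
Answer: -2537824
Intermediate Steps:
N(Z, E) = -8 + E
(-582 + N(61, 22))*(11*117 + 3181) = (-582 + (-8 + 22))*(11*117 + 3181) = (-582 + 14)*(1287 + 3181) = -568*4468 = -2537824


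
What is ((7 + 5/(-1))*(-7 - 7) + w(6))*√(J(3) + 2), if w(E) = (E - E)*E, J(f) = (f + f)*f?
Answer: -56*√5 ≈ -125.22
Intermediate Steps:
J(f) = 2*f² (J(f) = (2*f)*f = 2*f²)
w(E) = 0 (w(E) = 0*E = 0)
((7 + 5/(-1))*(-7 - 7) + w(6))*√(J(3) + 2) = ((7 + 5/(-1))*(-7 - 7) + 0)*√(2*3² + 2) = ((7 + 5*(-1))*(-14) + 0)*√(2*9 + 2) = ((7 - 5)*(-14) + 0)*√(18 + 2) = (2*(-14) + 0)*√20 = (-28 + 0)*(2*√5) = -56*√5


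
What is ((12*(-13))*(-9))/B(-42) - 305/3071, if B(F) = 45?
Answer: 477551/15355 ≈ 31.101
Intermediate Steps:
((12*(-13))*(-9))/B(-42) - 305/3071 = ((12*(-13))*(-9))/45 - 305/3071 = -156*(-9)*(1/45) - 305*1/3071 = 1404*(1/45) - 305/3071 = 156/5 - 305/3071 = 477551/15355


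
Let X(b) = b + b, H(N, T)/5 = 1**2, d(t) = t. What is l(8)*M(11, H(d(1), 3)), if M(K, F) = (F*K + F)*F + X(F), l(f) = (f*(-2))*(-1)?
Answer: 4960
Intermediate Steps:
H(N, T) = 5 (H(N, T) = 5*1**2 = 5*1 = 5)
l(f) = 2*f (l(f) = -2*f*(-1) = 2*f)
X(b) = 2*b
M(K, F) = 2*F + F*(F + F*K) (M(K, F) = (F*K + F)*F + 2*F = (F + F*K)*F + 2*F = F*(F + F*K) + 2*F = 2*F + F*(F + F*K))
l(8)*M(11, H(d(1), 3)) = (2*8)*(5*(2 + 5 + 5*11)) = 16*(5*(2 + 5 + 55)) = 16*(5*62) = 16*310 = 4960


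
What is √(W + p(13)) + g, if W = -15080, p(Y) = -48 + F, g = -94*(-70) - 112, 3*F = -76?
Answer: 6468 + 2*I*√34095/3 ≈ 6468.0 + 123.1*I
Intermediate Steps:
F = -76/3 (F = (⅓)*(-76) = -76/3 ≈ -25.333)
g = 6468 (g = 6580 - 112 = 6468)
p(Y) = -220/3 (p(Y) = -48 - 76/3 = -220/3)
√(W + p(13)) + g = √(-15080 - 220/3) + 6468 = √(-45460/3) + 6468 = 2*I*√34095/3 + 6468 = 6468 + 2*I*√34095/3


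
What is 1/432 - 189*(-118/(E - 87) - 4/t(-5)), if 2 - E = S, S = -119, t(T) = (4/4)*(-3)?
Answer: 2966561/7344 ≈ 403.94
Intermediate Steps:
t(T) = -3 (t(T) = (4*(¼))*(-3) = 1*(-3) = -3)
E = 121 (E = 2 - 1*(-119) = 2 + 119 = 121)
1/432 - 189*(-118/(E - 87) - 4/t(-5)) = 1/432 - 189*(-118/(121 - 87) - 4/(-3)) = 1/432 - 189*(-118/34 - 4*(-⅓)) = 1/432 - 189*(-118*1/34 + 4/3) = 1/432 - 189*(-59/17 + 4/3) = 1/432 - 189*(-109/51) = 1/432 + 6867/17 = 2966561/7344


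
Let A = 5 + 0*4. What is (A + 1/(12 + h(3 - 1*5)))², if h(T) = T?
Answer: 2601/100 ≈ 26.010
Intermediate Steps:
A = 5 (A = 5 + 0 = 5)
(A + 1/(12 + h(3 - 1*5)))² = (5 + 1/(12 + (3 - 1*5)))² = (5 + 1/(12 + (3 - 5)))² = (5 + 1/(12 - 2))² = (5 + 1/10)² = (5 + ⅒)² = (51/10)² = 2601/100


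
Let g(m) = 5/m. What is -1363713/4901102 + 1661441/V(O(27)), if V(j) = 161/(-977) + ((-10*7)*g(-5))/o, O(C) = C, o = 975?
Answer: -1551343056958593951/86832824134 ≈ -1.7866e+7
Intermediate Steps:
V(j) = -17717/190515 (V(j) = 161/(-977) + ((-10*7)*(5/(-5)))/975 = 161*(-1/977) - 350*(-1)/5*(1/975) = -161/977 - 70*(-1)*(1/975) = -161/977 + 70*(1/975) = -161/977 + 14/195 = -17717/190515)
-1363713/4901102 + 1661441/V(O(27)) = -1363713/4901102 + 1661441/(-17717/190515) = -1363713*1/4901102 + 1661441*(-190515/17717) = -1363713/4901102 - 316529432115/17717 = -1551343056958593951/86832824134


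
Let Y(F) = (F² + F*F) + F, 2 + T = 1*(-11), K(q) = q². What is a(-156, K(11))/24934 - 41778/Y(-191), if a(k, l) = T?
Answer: -26734325/46524926 ≈ -0.57462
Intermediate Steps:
T = -13 (T = -2 + 1*(-11) = -2 - 11 = -13)
a(k, l) = -13
Y(F) = F + 2*F² (Y(F) = (F² + F²) + F = 2*F² + F = F + 2*F²)
a(-156, K(11))/24934 - 41778/Y(-191) = -13/24934 - 41778*(-1/(191*(1 + 2*(-191)))) = -13*1/24934 - 41778*(-1/(191*(1 - 382))) = -1/1918 - 41778/((-191*(-381))) = -1/1918 - 41778/72771 = -1/1918 - 41778*1/72771 = -1/1918 - 13926/24257 = -26734325/46524926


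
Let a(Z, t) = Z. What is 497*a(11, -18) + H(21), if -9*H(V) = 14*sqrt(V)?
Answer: 5467 - 14*sqrt(21)/9 ≈ 5459.9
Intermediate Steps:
H(V) = -14*sqrt(V)/9
497*a(11, -18) + H(21) = 497*11 - 14*sqrt(21)/9 = 5467 - 14*sqrt(21)/9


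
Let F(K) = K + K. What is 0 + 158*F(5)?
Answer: 1580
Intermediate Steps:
F(K) = 2*K
0 + 158*F(5) = 0 + 158*(2*5) = 0 + 158*10 = 0 + 1580 = 1580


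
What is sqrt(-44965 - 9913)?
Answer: I*sqrt(54878) ≈ 234.26*I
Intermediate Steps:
sqrt(-44965 - 9913) = sqrt(-54878) = I*sqrt(54878)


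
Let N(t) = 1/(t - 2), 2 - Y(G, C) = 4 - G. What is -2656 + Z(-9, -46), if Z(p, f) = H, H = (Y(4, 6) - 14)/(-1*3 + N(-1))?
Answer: -13262/5 ≈ -2652.4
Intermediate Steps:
Y(G, C) = -2 + G (Y(G, C) = 2 - (4 - G) = 2 + (-4 + G) = -2 + G)
N(t) = 1/(-2 + t)
H = 18/5 (H = ((-2 + 4) - 14)/(-1*3 + 1/(-2 - 1)) = (2 - 14)/(-3 + 1/(-3)) = -12/(-3 - ⅓) = -12/(-10/3) = -12*(-3/10) = 18/5 ≈ 3.6000)
Z(p, f) = 18/5
-2656 + Z(-9, -46) = -2656 + 18/5 = -13262/5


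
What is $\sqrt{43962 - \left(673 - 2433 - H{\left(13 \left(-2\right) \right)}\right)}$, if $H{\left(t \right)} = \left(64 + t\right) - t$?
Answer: $\sqrt{45786} \approx 213.98$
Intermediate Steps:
$H{\left(t \right)} = 64$
$\sqrt{43962 - \left(673 - 2433 - H{\left(13 \left(-2\right) \right)}\right)} = \sqrt{43962 + \left(64 - \left(673 - 2433\right)\right)} = \sqrt{43962 + \left(64 - -1760\right)} = \sqrt{43962 + \left(64 + 1760\right)} = \sqrt{43962 + 1824} = \sqrt{45786}$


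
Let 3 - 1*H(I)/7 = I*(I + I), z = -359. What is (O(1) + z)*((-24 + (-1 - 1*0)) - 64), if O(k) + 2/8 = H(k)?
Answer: 125401/4 ≈ 31350.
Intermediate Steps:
H(I) = 21 - 14*I**2 (H(I) = 21 - 7*I*(I + I) = 21 - 7*I*2*I = 21 - 14*I**2)
O(k) = 83/4 - 14*k**2 (O(k) = -1/4 + (21 - 14*k**2) = 83/4 - 14*k**2)
(O(1) + z)*((-24 + (-1 - 1*0)) - 64) = ((83/4 - 14*1**2) - 359)*((-24 + (-1 - 1*0)) - 64) = ((83/4 - 14*1) - 359)*((-24 + (-1 + 0)) - 64) = ((83/4 - 14) - 359)*((-24 - 1) - 64) = (27/4 - 359)*(-25 - 64) = -1409/4*(-89) = 125401/4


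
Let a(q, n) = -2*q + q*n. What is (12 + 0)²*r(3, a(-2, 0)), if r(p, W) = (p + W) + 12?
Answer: 2736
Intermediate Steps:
a(q, n) = -2*q + n*q
r(p, W) = 12 + W + p (r(p, W) = (W + p) + 12 = 12 + W + p)
(12 + 0)²*r(3, a(-2, 0)) = (12 + 0)²*(12 - 2*(-2 + 0) + 3) = 12²*(12 - 2*(-2) + 3) = 144*(12 + 4 + 3) = 144*19 = 2736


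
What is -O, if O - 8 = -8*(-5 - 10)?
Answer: -128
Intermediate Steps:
O = 128 (O = 8 - 8*(-5 - 10) = 8 - 8*(-15) = 8 + 120 = 128)
-O = -1*128 = -128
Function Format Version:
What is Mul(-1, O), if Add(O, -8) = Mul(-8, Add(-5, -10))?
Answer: -128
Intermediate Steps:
O = 128 (O = Add(8, Mul(-8, Add(-5, -10))) = Add(8, Mul(-8, -15)) = Add(8, 120) = 128)
Mul(-1, O) = Mul(-1, 128) = -128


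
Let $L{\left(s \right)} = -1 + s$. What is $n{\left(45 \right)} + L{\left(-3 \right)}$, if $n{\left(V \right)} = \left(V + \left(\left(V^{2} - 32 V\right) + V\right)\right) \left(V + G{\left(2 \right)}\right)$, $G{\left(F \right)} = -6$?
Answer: $26321$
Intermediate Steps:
$n{\left(V \right)} = \left(-6 + V\right) \left(V^{2} - 30 V\right)$ ($n{\left(V \right)} = \left(V + \left(\left(V^{2} - 32 V\right) + V\right)\right) \left(V - 6\right) = \left(V + \left(V^{2} - 31 V\right)\right) \left(-6 + V\right) = \left(V^{2} - 30 V\right) \left(-6 + V\right) = \left(-6 + V\right) \left(V^{2} - 30 V\right)$)
$n{\left(45 \right)} + L{\left(-3 \right)} = 45 \left(180 + 45^{2} - 1620\right) - 4 = 45 \left(180 + 2025 - 1620\right) - 4 = 45 \cdot 585 - 4 = 26325 - 4 = 26321$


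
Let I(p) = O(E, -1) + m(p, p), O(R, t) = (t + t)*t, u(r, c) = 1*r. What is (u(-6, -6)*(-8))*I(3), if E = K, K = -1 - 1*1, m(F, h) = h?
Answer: 240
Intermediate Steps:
u(r, c) = r
K = -2 (K = -1 - 1 = -2)
E = -2
O(R, t) = 2*t² (O(R, t) = (2*t)*t = 2*t²)
I(p) = 2 + p (I(p) = 2*(-1)² + p = 2*1 + p = 2 + p)
(u(-6, -6)*(-8))*I(3) = (-6*(-8))*(2 + 3) = 48*5 = 240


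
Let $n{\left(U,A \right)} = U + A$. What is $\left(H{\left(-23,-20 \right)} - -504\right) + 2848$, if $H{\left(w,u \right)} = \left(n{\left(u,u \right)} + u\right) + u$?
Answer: $3272$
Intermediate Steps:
$n{\left(U,A \right)} = A + U$
$H{\left(w,u \right)} = 4 u$ ($H{\left(w,u \right)} = \left(\left(u + u\right) + u\right) + u = \left(2 u + u\right) + u = 3 u + u = 4 u$)
$\left(H{\left(-23,-20 \right)} - -504\right) + 2848 = \left(4 \left(-20\right) - -504\right) + 2848 = \left(-80 + 504\right) + 2848 = 424 + 2848 = 3272$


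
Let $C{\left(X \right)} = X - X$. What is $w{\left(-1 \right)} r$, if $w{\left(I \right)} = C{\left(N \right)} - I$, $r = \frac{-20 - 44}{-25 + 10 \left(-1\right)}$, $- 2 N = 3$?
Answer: $\frac{64}{35} \approx 1.8286$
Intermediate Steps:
$N = - \frac{3}{2}$ ($N = \left(- \frac{1}{2}\right) 3 = - \frac{3}{2} \approx -1.5$)
$C{\left(X \right)} = 0$
$r = \frac{64}{35}$ ($r = - \frac{64}{-25 - 10} = - \frac{64}{-35} = \left(-64\right) \left(- \frac{1}{35}\right) = \frac{64}{35} \approx 1.8286$)
$w{\left(I \right)} = - I$ ($w{\left(I \right)} = 0 - I = - I$)
$w{\left(-1 \right)} r = \left(-1\right) \left(-1\right) \frac{64}{35} = 1 \cdot \frac{64}{35} = \frac{64}{35}$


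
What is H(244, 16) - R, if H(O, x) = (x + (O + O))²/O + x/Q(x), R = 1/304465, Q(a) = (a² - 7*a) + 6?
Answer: 290050895269/278585475 ≈ 1041.2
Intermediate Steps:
Q(a) = 6 + a² - 7*a
R = 1/304465 ≈ 3.2845e-6
H(O, x) = x/(6 + x² - 7*x) + (x + 2*O)²/O (H(O, x) = (x + (O + O))²/O + x/(6 + x² - 7*x) = (x + 2*O)²/O + x/(6 + x² - 7*x) = x/(6 + x² - 7*x) + (x + 2*O)²/O)
H(244, 16) - R = (244*16 + (16 + 2*244)²*(6 + 16² - 7*16))/(244*(6 + 16² - 7*16)) - 1*1/304465 = (3904 + (16 + 488)²*(6 + 256 - 112))/(244*(6 + 256 - 112)) - 1/304465 = (1/244)*(3904 + 504²*150)/150 - 1/304465 = (1/244)*(1/150)*(3904 + 254016*150) - 1/304465 = (1/244)*(1/150)*(3904 + 38102400) - 1/304465 = (1/244)*(1/150)*38106304 - 1/304465 = 4763288/4575 - 1/304465 = 290050895269/278585475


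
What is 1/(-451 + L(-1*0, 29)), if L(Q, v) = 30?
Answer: -1/421 ≈ -0.0023753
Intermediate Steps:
1/(-451 + L(-1*0, 29)) = 1/(-451 + 30) = 1/(-421) = -1/421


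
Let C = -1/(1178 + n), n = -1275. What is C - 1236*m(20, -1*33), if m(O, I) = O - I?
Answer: -6354275/97 ≈ -65508.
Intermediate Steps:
C = 1/97 (C = -1/(1178 - 1275) = -1/(-97) = -1*(-1/97) = 1/97 ≈ 0.010309)
C - 1236*m(20, -1*33) = 1/97 - 1236*(20 - (-1)*33) = 1/97 - 1236*(20 - 1*(-33)) = 1/97 - 1236*(20 + 33) = 1/97 - 1236*53 = 1/97 - 65508 = -6354275/97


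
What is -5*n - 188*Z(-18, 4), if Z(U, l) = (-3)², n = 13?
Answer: -1757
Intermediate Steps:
Z(U, l) = 9
-5*n - 188*Z(-18, 4) = -5*13 - 188*9 = -65 - 1692 = -1757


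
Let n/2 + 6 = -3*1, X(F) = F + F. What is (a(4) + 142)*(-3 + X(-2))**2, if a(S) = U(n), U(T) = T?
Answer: 6076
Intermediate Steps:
X(F) = 2*F
n = -18 (n = -12 + 2*(-3*1) = -12 + 2*(-3) = -12 - 6 = -18)
a(S) = -18
(a(4) + 142)*(-3 + X(-2))**2 = (-18 + 142)*(-3 + 2*(-2))**2 = 124*(-3 - 4)**2 = 124*(-7)**2 = 124*49 = 6076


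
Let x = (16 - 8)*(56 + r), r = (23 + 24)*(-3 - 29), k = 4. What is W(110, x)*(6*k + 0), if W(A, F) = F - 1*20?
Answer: -278496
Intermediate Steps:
r = -1504 (r = 47*(-32) = -1504)
x = -11584 (x = (16 - 8)*(56 - 1504) = 8*(-1448) = -11584)
W(A, F) = -20 + F (W(A, F) = F - 20 = -20 + F)
W(110, x)*(6*k + 0) = (-20 - 11584)*(6*4 + 0) = -11604*(24 + 0) = -11604*24 = -278496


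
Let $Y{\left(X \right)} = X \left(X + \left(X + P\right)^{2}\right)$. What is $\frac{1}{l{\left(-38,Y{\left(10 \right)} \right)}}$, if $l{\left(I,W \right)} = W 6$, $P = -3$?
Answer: $\frac{1}{3540} \approx 0.00028249$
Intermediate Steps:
$Y{\left(X \right)} = X \left(X + \left(-3 + X\right)^{2}\right)$ ($Y{\left(X \right)} = X \left(X + \left(X - 3\right)^{2}\right) = X \left(X + \left(-3 + X\right)^{2}\right)$)
$l{\left(I,W \right)} = 6 W$
$\frac{1}{l{\left(-38,Y{\left(10 \right)} \right)}} = \frac{1}{6 \cdot 10 \left(10 + \left(-3 + 10\right)^{2}\right)} = \frac{1}{6 \cdot 10 \left(10 + 7^{2}\right)} = \frac{1}{6 \cdot 10 \left(10 + 49\right)} = \frac{1}{6 \cdot 10 \cdot 59} = \frac{1}{6 \cdot 590} = \frac{1}{3540}$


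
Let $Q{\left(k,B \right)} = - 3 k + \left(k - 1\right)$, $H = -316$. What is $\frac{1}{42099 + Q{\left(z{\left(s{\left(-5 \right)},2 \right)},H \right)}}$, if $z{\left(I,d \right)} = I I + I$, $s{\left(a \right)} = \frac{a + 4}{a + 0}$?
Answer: $\frac{25}{1052438} \approx 2.3754 \cdot 10^{-5}$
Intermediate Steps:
$s{\left(a \right)} = \frac{4 + a}{a}$
$z{\left(I,d \right)} = I + I^{2}$ ($z{\left(I,d \right)} = I^{2} + I = I + I^{2}$)
$Q{\left(k,B \right)} = -1 - 2 k$ ($Q{\left(k,B \right)} = - 3 k + \left(k - 1\right) = - 3 k + \left(-1 + k\right) = -1 - 2 k$)
$\frac{1}{42099 + Q{\left(z{\left(s{\left(-5 \right)},2 \right)},H \right)}} = \frac{1}{42099 - \left(1 + 2 \frac{4 - 5}{-5} \left(1 + \frac{4 - 5}{-5}\right)\right)} = \frac{1}{42099 - \left(1 + 2 \left(- \frac{1}{5}\right) \left(-1\right) \left(1 - - \frac{1}{5}\right)\right)} = \frac{1}{42099 - \left(1 + 2 \frac{1 + \frac{1}{5}}{5}\right)} = \frac{1}{42099 - \left(1 + 2 \cdot \frac{1}{5} \cdot \frac{6}{5}\right)} = \frac{1}{42099 - \frac{37}{25}} = \frac{1}{\frac{1052438}{25}} = \frac{25}{1052438}$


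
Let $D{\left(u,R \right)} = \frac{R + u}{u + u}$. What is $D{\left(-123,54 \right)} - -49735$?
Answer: $\frac{4078293}{82} \approx 49735.0$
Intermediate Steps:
$D{\left(u,R \right)} = \frac{R + u}{2 u}$
$D{\left(-123,54 \right)} - -49735 = \frac{54 - 123}{2 \left(-123\right)} - -49735 = \frac{1}{2} \left(- \frac{1}{123}\right) \left(-69\right) + 49735 = \frac{23}{82} + 49735 = \frac{4078293}{82}$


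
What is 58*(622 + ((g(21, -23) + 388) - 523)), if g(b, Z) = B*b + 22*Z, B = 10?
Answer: 11078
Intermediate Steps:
g(b, Z) = 10*b + 22*Z
58*(622 + ((g(21, -23) + 388) - 523)) = 58*(622 + (((10*21 + 22*(-23)) + 388) - 523)) = 58*(622 + (((210 - 506) + 388) - 523)) = 58*(622 + ((-296 + 388) - 523)) = 58*(622 + (92 - 523)) = 58*(622 - 431) = 58*191 = 11078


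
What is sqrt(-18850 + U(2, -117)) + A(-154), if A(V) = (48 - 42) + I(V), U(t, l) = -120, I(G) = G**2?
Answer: 23722 + I*sqrt(18970) ≈ 23722.0 + 137.73*I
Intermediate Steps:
A(V) = 6 + V**2 (A(V) = (48 - 42) + V**2 = 6 + V**2)
sqrt(-18850 + U(2, -117)) + A(-154) = sqrt(-18850 - 120) + (6 + (-154)**2) = sqrt(-18970) + (6 + 23716) = I*sqrt(18970) + 23722 = 23722 + I*sqrt(18970)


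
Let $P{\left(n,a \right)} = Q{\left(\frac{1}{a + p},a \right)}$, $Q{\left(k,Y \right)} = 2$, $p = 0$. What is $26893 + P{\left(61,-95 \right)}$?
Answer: $26895$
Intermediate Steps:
$P{\left(n,a \right)} = 2$
$26893 + P{\left(61,-95 \right)} = 26893 + 2 = 26895$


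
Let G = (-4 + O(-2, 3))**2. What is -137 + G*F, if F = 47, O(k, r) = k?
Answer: 1555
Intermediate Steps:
G = 36 (G = (-4 - 2)**2 = (-6)**2 = 36)
-137 + G*F = -137 + 36*47 = -137 + 1692 = 1555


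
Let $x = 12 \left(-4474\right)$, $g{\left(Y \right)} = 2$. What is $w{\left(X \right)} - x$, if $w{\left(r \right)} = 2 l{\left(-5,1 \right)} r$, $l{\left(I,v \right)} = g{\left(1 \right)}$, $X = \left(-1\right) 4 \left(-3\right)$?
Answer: $53736$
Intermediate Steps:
$X = 12$ ($X = \left(-4\right) \left(-3\right) = 12$)
$l{\left(I,v \right)} = 2$
$w{\left(r \right)} = 4 r$ ($w{\left(r \right)} = 2 \cdot 2 r = 4 r$)
$x = -53688$
$w{\left(X \right)} - x = 4 \cdot 12 - -53688 = 48 + 53688 = 53736$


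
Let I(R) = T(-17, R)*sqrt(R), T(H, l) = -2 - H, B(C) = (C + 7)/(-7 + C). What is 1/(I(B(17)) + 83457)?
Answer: 3091/257965567 - 2*sqrt(15)/2321690103 ≈ 1.1979e-5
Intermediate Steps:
B(C) = (7 + C)/(-7 + C)
I(R) = 15*sqrt(R) (I(R) = (-2 - 1*(-17))*sqrt(R) = (-2 + 17)*sqrt(R) = 15*sqrt(R))
1/(I(B(17)) + 83457) = 1/(15*sqrt((7 + 17)/(-7 + 17)) + 83457) = 1/(15*sqrt(24/10) + 83457) = 1/(15*sqrt((1/10)*24) + 83457) = 1/(15*sqrt(12/5) + 83457) = 1/(15*(2*sqrt(15)/5) + 83457) = 1/(6*sqrt(15) + 83457) = 1/(83457 + 6*sqrt(15))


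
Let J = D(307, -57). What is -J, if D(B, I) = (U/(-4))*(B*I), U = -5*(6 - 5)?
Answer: 87495/4 ≈ 21874.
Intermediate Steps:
U = -5 (U = -5*1 = -5)
D(B, I) = 5*B*I/4 (D(B, I) = (-5/(-4))*(B*I) = (-¼*(-5))*(B*I) = 5*(B*I)/4 = 5*B*I/4)
J = -87495/4 (J = (5/4)*307*(-57) = -87495/4 ≈ -21874.)
-J = -1*(-87495/4) = 87495/4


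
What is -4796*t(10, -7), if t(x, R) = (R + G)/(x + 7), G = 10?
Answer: -14388/17 ≈ -846.35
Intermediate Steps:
t(x, R) = (10 + R)/(7 + x) (t(x, R) = (R + 10)/(x + 7) = (10 + R)/(7 + x))
-4796*t(10, -7) = -4796*(10 - 7)/(7 + 10) = -4796*3/17 = -14388/17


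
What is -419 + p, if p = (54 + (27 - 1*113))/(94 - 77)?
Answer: -7155/17 ≈ -420.88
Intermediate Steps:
p = -32/17 (p = (54 + (27 - 113))/17 = (54 - 86)*(1/17) = -32*1/17 = -32/17 ≈ -1.8824)
-419 + p = -419 - 32/17 = -7155/17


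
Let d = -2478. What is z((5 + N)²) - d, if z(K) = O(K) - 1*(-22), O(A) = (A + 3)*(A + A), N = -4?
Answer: 2508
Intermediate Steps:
O(A) = 2*A*(3 + A) (O(A) = (3 + A)*(2*A) = 2*A*(3 + A))
z(K) = 22 + 2*K*(3 + K) (z(K) = 2*K*(3 + K) - 1*(-22) = 2*K*(3 + K) + 22 = 22 + 2*K*(3 + K))
z((5 + N)²) - d = (22 + 2*(5 - 4)²*(3 + (5 - 4)²)) - 1*(-2478) = (22 + 2*1²*(3 + 1²)) + 2478 = (22 + 2*1*(3 + 1)) + 2478 = (22 + 2*1*4) + 2478 = (22 + 8) + 2478 = 30 + 2478 = 2508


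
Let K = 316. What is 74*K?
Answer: 23384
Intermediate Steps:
74*K = 74*316 = 23384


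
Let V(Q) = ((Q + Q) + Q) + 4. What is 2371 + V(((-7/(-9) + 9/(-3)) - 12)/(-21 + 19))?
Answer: 7189/3 ≈ 2396.3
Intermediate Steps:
V(Q) = 4 + 3*Q (V(Q) = (2*Q + Q) + 4 = 3*Q + 4 = 4 + 3*Q)
2371 + V(((-7/(-9) + 9/(-3)) - 12)/(-21 + 19)) = 2371 + (4 + 3*(((-7/(-9) + 9/(-3)) - 12)/(-21 + 19))) = 2371 + (4 + 3*(((-7*(-⅑) + 9*(-⅓)) - 12)/(-2))) = 2371 + (4 + 3*(((7/9 - 3) - 12)*(-½))) = 2371 + (4 + 3*((-20/9 - 12)*(-½))) = 2371 + (4 + 3*(-128/9*(-½))) = 2371 + (4 + 3*(64/9)) = 2371 + (4 + 64/3) = 2371 + 76/3 = 7189/3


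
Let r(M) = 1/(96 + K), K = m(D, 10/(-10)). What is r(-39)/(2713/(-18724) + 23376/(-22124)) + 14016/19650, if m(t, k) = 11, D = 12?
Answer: 30762025170268/43602912830075 ≈ 0.70550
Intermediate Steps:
K = 11
r(M) = 1/107 (r(M) = 1/(96 + 11) = 1/107)
r(-39)/(2713/(-18724) + 23376/(-22124)) + 14016/19650 = 1/(107*(2713/(-18724) + 23376/(-22124))) + 14016/19650 = 1/(107*(2713*(-1/18724) + 23376*(-1/22124))) + 14016*(1/19650) = 1/(107*(-2713/18724 - 5844/5531)) + 2336/3275 = 1/(107*(-124428659/103562444)) + 2336/3275 = (1/107)*(-103562444/124428659) + 2336/3275 = -103562444/13313866513 + 2336/3275 = 30762025170268/43602912830075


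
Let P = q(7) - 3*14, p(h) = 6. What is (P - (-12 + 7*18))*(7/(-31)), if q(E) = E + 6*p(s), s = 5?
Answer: 791/31 ≈ 25.516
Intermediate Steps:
q(E) = 36 + E (q(E) = E + 6*6 = E + 36 = 36 + E)
P = 1 (P = (36 + 7) - 3*14 = 43 - 1*42 = 43 - 42 = 1)
(P - (-12 + 7*18))*(7/(-31)) = (1 - (-12 + 7*18))*(7/(-31)) = (1 - (-12 + 126))*(7*(-1/31)) = (1 - 1*114)*(-7/31) = (1 - 114)*(-7/31) = -113*(-7/31) = 791/31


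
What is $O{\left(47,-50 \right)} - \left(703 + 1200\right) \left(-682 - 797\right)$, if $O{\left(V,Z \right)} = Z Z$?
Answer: $2817037$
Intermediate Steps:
$O{\left(V,Z \right)} = Z^{2}$
$O{\left(47,-50 \right)} - \left(703 + 1200\right) \left(-682 - 797\right) = \left(-50\right)^{2} - \left(703 + 1200\right) \left(-682 - 797\right) = 2500 - 1903 \left(-1479\right) = 2500 - -2814537 = 2500 + 2814537 = 2817037$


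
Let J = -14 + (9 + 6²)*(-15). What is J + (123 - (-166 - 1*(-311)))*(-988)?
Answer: 21047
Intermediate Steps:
J = -689 (J = -14 + (9 + 36)*(-15) = -14 + 45*(-15) = -14 - 675 = -689)
J + (123 - (-166 - 1*(-311)))*(-988) = -689 + (123 - (-166 - 1*(-311)))*(-988) = -689 + (123 - (-166 + 311))*(-988) = -689 + (123 - 1*145)*(-988) = -689 + (123 - 145)*(-988) = -689 - 22*(-988) = -689 + 21736 = 21047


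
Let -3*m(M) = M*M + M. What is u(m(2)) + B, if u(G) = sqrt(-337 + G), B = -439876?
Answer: -439876 + I*sqrt(339) ≈ -4.3988e+5 + 18.412*I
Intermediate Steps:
m(M) = -M/3 - M**2/3 (m(M) = -(M*M + M)/3 = -(M**2 + M)/3 = -(M + M**2)/3 = -M/3 - M**2/3)
u(m(2)) + B = sqrt(-337 - 1/3*2*(1 + 2)) - 439876 = sqrt(-337 - 1/3*2*3) - 439876 = sqrt(-337 - 2) - 439876 = sqrt(-339) - 439876 = I*sqrt(339) - 439876 = -439876 + I*sqrt(339)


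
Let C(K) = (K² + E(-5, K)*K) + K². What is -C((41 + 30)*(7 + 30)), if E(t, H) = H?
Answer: -20703387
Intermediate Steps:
C(K) = 3*K² (C(K) = (K² + K*K) + K² = (K² + K²) + K² = 2*K² + K² = 3*K²)
-C((41 + 30)*(7 + 30)) = -3*((41 + 30)*(7 + 30))² = -3*(71*37)² = -3*2627² = -3*6901129 = -1*20703387 = -20703387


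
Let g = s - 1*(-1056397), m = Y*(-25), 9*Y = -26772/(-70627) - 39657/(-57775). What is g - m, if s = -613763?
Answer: 72246760585569/163218997 ≈ 4.4264e+5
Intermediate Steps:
Y = 483067471/4080474925 (Y = (-26772/(-70627) - 39657/(-57775))/9 = (-26772*(-1/70627) - 39657*(-1/57775))/9 = (26772/70627 + 39657/57775)/9 = (⅑)*(4347607239/4080474925) = 483067471/4080474925 ≈ 0.11839)
m = -483067471/163218997 (m = (483067471/4080474925)*(-25) = -483067471/163218997 ≈ -2.9596)
g = 442634 (g = -613763 - 1*(-1056397) = -613763 + 1056397 = 442634)
g - m = 442634 - 1*(-483067471/163218997) = 442634 + 483067471/163218997 = 72246760585569/163218997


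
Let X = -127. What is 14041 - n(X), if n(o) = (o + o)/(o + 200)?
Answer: 1025247/73 ≈ 14044.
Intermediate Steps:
n(o) = 2*o/(200 + o) (n(o) = (2*o)/(200 + o) = 2*o/(200 + o))
14041 - n(X) = 14041 - 2*(-127)/(200 - 127) = 14041 - 2*(-127)/73 = 14041 - 1*(-254/73) = 14041 + 254/73 = 1025247/73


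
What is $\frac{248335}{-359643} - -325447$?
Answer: $\frac{117044487086}{359643} \approx 3.2545 \cdot 10^{5}$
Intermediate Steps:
$\frac{248335}{-359643} - -325447 = 248335 \left(- \frac{1}{359643}\right) + 325447 = - \frac{248335}{359643} + 325447 = \frac{117044487086}{359643}$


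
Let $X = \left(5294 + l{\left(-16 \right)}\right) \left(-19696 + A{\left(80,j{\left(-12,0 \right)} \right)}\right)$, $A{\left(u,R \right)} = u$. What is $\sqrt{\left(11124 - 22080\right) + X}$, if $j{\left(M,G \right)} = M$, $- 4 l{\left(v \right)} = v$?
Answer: $2 i \sqrt{25984131} \approx 10195.0 i$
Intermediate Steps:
$l{\left(v \right)} = - \frac{v}{4}$
$X = -103925568$ ($X = \left(5294 - -4\right) \left(-19696 + 80\right) = \left(5294 + 4\right) \left(-19616\right) = 5298 \left(-19616\right) = -103925568$)
$\sqrt{\left(11124 - 22080\right) + X} = \sqrt{\left(11124 - 22080\right) - 103925568} = \sqrt{-10956 - 103925568} = \sqrt{-103936524} = 2 i \sqrt{25984131}$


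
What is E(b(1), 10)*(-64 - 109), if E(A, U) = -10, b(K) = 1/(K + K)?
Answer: 1730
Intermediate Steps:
b(K) = 1/(2*K)
E(b(1), 10)*(-64 - 109) = -10*(-64 - 109) = -10*(-173) = 1730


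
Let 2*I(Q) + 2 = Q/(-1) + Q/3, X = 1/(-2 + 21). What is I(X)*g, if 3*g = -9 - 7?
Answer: 928/171 ≈ 5.4269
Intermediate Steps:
X = 1/19 ≈ 0.052632
I(Q) = -1 - Q/3 (I(Q) = -1 + (Q/(-1) + Q/3)/2 = -1 + (Q*(-1) + Q*(1/3))/2 = -1 + (-Q + Q/3)/2 = -1 + (-2*Q/3)/2 = -1 - Q/3)
g = -16/3 (g = (-9 - 7)/3 = (1/3)*(-16) = -16/3 ≈ -5.3333)
I(X)*g = (-1 - 1/3*1/19)*(-16/3) = (-1 - 1/57)*(-16/3) = -58/57*(-16/3) = 928/171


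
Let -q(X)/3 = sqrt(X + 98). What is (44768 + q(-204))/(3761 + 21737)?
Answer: 22384/12749 - 3*I*sqrt(106)/25498 ≈ 1.7557 - 0.0012113*I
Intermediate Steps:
q(X) = -3*sqrt(98 + X) (q(X) = -3*sqrt(X + 98) = -3*sqrt(98 + X))
(44768 + q(-204))/(3761 + 21737) = (44768 - 3*sqrt(98 - 204))/(3761 + 21737) = (44768 - 3*I*sqrt(106))/25498 = (44768 - 3*I*sqrt(106))*(1/25498) = 22384/12749 - 3*I*sqrt(106)/25498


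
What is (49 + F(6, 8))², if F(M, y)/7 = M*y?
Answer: 148225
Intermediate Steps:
F(M, y) = 7*M*y (F(M, y) = 7*(M*y) = 7*M*y)
(49 + F(6, 8))² = (49 + 7*6*8)² = (49 + 336)² = 385² = 148225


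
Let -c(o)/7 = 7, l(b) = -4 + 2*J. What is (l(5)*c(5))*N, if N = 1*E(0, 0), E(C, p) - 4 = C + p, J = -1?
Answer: 1176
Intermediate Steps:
l(b) = -6 (l(b) = -4 + 2*(-1) = -4 - 2 = -6)
c(o) = -49 (c(o) = -7*7 = -49)
E(C, p) = 4 + C + p (E(C, p) = 4 + (C + p) = 4 + C + p)
N = 4 (N = 1*(4 + 0 + 0) = 1*4 = 4)
(l(5)*c(5))*N = -6*(-49)*4 = 294*4 = 1176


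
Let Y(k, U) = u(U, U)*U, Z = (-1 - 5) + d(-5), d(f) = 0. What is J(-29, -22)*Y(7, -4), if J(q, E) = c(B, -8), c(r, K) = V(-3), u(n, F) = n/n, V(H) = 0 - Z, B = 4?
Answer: -24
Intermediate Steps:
Z = -6 (Z = (-1 - 5) + 0 = -6 + 0 = -6)
V(H) = 6 (V(H) = 0 - 1*(-6) = 0 + 6 = 6)
u(n, F) = 1
c(r, K) = 6
J(q, E) = 6
Y(k, U) = U (Y(k, U) = 1*U = U)
J(-29, -22)*Y(7, -4) = 6*(-4) = -24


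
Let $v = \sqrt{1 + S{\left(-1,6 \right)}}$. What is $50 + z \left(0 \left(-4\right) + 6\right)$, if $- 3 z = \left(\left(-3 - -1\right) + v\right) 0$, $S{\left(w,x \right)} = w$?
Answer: $50$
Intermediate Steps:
$v = 0$ ($v = \sqrt{1 - 1} = \sqrt{0} = 0$)
$z = 0$ ($z = - \frac{\left(\left(-3 - -1\right) + 0\right) 0}{3} = - \frac{\left(\left(-3 + 1\right) + 0\right) 0}{3} = - \frac{\left(-2 + 0\right) 0}{3} = - \frac{\left(-2\right) 0}{3} = \left(- \frac{1}{3}\right) 0 = 0$)
$50 + z \left(0 \left(-4\right) + 6\right) = 50 + 0 \left(0 \left(-4\right) + 6\right) = 50 + 0 \left(0 + 6\right) = 50 + 0 \cdot 6 = 50 + 0 = 50$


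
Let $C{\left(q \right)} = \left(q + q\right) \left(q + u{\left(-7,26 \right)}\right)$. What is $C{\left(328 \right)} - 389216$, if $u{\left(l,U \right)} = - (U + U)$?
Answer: $-208160$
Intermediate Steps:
$u{\left(l,U \right)} = - 2 U$
$C{\left(q \right)} = 2 q \left(-52 + q\right)$ ($C{\left(q \right)} = \left(q + q\right) \left(q - 52\right) = 2 q \left(q - 52\right) = 2 q \left(-52 + q\right)$)
$C{\left(328 \right)} - 389216 = 2 \cdot 328 \left(-52 + 328\right) - 389216 = 2 \cdot 328 \cdot 276 - 389216 = 181056 - 389216 = -208160$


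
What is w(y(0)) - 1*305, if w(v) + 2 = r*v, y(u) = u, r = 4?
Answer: -307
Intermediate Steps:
w(v) = -2 + 4*v
w(y(0)) - 1*305 = (-2 + 4*0) - 1*305 = (-2 + 0) - 305 = -2 - 305 = -307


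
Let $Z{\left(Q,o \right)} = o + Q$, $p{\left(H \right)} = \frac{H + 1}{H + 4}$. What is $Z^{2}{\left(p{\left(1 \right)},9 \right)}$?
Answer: $\frac{2209}{25} \approx 88.36$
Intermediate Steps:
$p{\left(H \right)} = \frac{1 + H}{4 + H}$
$Z{\left(Q,o \right)} = Q + o$
$Z^{2}{\left(p{\left(1 \right)},9 \right)} = \left(\frac{1 + 1}{4 + 1} + 9\right)^{2} = \left(\frac{1}{5} \cdot 2 + 9\right)^{2} = \left(\frac{2}{5} + 9\right)^{2} = \left(\frac{47}{5}\right)^{2} = \frac{2209}{25}$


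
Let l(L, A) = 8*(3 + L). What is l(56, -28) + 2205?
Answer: 2677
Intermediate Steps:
l(L, A) = 24 + 8*L
l(56, -28) + 2205 = (24 + 8*56) + 2205 = (24 + 448) + 2205 = 472 + 2205 = 2677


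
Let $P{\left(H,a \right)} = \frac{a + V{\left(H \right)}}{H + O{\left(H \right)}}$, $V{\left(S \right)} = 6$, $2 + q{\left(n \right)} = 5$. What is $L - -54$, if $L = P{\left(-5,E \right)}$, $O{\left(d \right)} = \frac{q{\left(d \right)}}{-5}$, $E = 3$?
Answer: $\frac{1467}{28} \approx 52.393$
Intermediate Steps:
$q{\left(n \right)} = 3$ ($q{\left(n \right)} = -2 + 5 = 3$)
$O{\left(d \right)} = - \frac{3}{5}$ ($O{\left(d \right)} = \frac{3}{-5} = 3 \left(- \frac{1}{5}\right) = - \frac{3}{5}$)
$P{\left(H,a \right)} = \frac{6 + a}{- \frac{3}{5} + H}$ ($P{\left(H,a \right)} = \frac{a + 6}{H - \frac{3}{5}} = \frac{6 + a}{- \frac{3}{5} + H}$)
$L = - \frac{45}{28}$ ($L = \frac{5 \left(6 + 3\right)}{-3 + 5 \left(-5\right)} = 5 \frac{1}{-3 - 25} \cdot 9 = 5 \frac{1}{-28} \cdot 9 = 5 \left(- \frac{1}{28}\right) 9 = - \frac{45}{28} \approx -1.6071$)
$L - -54 = - \frac{45}{28} - -54 = - \frac{45}{28} + 54 = \frac{1467}{28}$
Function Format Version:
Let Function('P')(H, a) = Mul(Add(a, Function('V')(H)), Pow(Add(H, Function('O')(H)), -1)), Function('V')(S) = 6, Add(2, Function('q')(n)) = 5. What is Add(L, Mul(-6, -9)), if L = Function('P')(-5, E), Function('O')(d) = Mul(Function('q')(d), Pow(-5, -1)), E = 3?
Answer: Rational(1467, 28) ≈ 52.393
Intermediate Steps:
Function('q')(n) = 3 (Function('q')(n) = Add(-2, 5) = 3)
Function('O')(d) = Rational(-3, 5) (Function('O')(d) = Mul(3, Pow(-5, -1)) = Mul(3, Rational(-1, 5)) = Rational(-3, 5))
Function('P')(H, a) = Mul(Pow(Add(Rational(-3, 5), H), -1), Add(6, a)) (Function('P')(H, a) = Mul(Add(a, 6), Pow(Add(H, Rational(-3, 5)), -1)) = Mul(Add(6, a), Pow(Add(Rational(-3, 5), H), -1)) = Mul(Pow(Add(Rational(-3, 5), H), -1), Add(6, a)))
L = Rational(-45, 28) (L = Mul(5, Pow(Add(-3, Mul(5, -5)), -1), Add(6, 3)) = Mul(5, Pow(Add(-3, -25), -1), 9) = Mul(5, Pow(-28, -1), 9) = Mul(5, Rational(-1, 28), 9) = Rational(-45, 28) ≈ -1.6071)
Add(L, Mul(-6, -9)) = Add(Rational(-45, 28), Mul(-6, -9)) = Add(Rational(-45, 28), 54) = Rational(1467, 28)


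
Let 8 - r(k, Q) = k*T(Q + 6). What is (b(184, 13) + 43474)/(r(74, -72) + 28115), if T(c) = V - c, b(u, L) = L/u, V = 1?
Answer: 7999229/4262360 ≈ 1.8767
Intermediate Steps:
T(c) = 1 - c
r(k, Q) = 8 - k*(-5 - Q) (r(k, Q) = 8 - k*(1 - (Q + 6)) = 8 - k*(1 - (6 + Q)) = 8 - k*(1 + (-6 - Q)) = 8 - k*(-5 - Q))
(b(184, 13) + 43474)/(r(74, -72) + 28115) = (13/184 + 43474)/((8 + 74*(5 - 72)) + 28115) = (13*(1/184) + 43474)/((8 + 74*(-67)) + 28115) = (13/184 + 43474)/((8 - 4958) + 28115) = 7999229/(184*(-4950 + 28115)) = (7999229/184)/23165 = (7999229/184)*(1/23165) = 7999229/4262360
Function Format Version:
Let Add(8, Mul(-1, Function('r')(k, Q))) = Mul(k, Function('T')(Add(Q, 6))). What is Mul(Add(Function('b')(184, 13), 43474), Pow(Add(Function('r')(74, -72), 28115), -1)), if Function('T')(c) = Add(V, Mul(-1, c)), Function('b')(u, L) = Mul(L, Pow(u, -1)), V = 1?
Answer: Rational(7999229, 4262360) ≈ 1.8767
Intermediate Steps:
Function('T')(c) = Add(1, Mul(-1, c))
Function('r')(k, Q) = Add(8, Mul(-1, k, Add(-5, Mul(-1, Q)))) (Function('r')(k, Q) = Add(8, Mul(-1, Mul(k, Add(1, Mul(-1, Add(Q, 6)))))) = Add(8, Mul(-1, Mul(k, Add(1, Mul(-1, Add(6, Q)))))) = Add(8, Mul(-1, Mul(k, Add(1, Add(-6, Mul(-1, Q)))))) = Add(8, Mul(-1, Mul(k, Add(-5, Mul(-1, Q))))) = Add(8, Mul(-1, k, Add(-5, Mul(-1, Q)))))
Mul(Add(Function('b')(184, 13), 43474), Pow(Add(Function('r')(74, -72), 28115), -1)) = Mul(Add(Mul(13, Pow(184, -1)), 43474), Pow(Add(Add(8, Mul(74, Add(5, -72))), 28115), -1)) = Mul(Add(Mul(13, Rational(1, 184)), 43474), Pow(Add(Add(8, Mul(74, -67)), 28115), -1)) = Mul(Add(Rational(13, 184), 43474), Pow(Add(Add(8, -4958), 28115), -1)) = Mul(Rational(7999229, 184), Pow(Add(-4950, 28115), -1)) = Mul(Rational(7999229, 184), Pow(23165, -1)) = Mul(Rational(7999229, 184), Rational(1, 23165)) = Rational(7999229, 4262360)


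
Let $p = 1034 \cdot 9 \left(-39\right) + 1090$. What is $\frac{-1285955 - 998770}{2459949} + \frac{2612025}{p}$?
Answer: $- \frac{2417387439875}{296705928652} \approx -8.1474$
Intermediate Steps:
$p = -361844$ ($p = 1034 \left(-351\right) + 1090 = -362934 + 1090 = -361844$)
$\frac{-1285955 - 998770}{2459949} + \frac{2612025}{p} = \frac{-1285955 - 998770}{2459949} + \frac{2612025}{-361844} = \left(-2284725\right) \frac{1}{2459949} + 2612025 \left(- \frac{1}{361844}\right) = - \frac{761575}{819983} - \frac{2612025}{361844} = - \frac{2417387439875}{296705928652}$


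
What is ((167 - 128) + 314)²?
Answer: 124609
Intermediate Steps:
((167 - 128) + 314)² = (39 + 314)² = 353² = 124609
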